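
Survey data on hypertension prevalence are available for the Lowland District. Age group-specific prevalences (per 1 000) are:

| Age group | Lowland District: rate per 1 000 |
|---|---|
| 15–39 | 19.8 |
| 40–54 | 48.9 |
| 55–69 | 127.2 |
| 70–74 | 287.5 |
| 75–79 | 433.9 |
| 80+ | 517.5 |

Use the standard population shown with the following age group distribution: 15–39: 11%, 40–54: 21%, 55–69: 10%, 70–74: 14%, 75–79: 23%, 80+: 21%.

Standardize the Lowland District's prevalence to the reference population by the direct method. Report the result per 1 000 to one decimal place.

Standard weights: 0.11, 0.21, 0.10, 0.14, 0.23, 0.21.
Standardized rate: 0.1100×19.8 + 0.2100×48.9 + 0.1000×127.2 + 0.1400×287.5 + 0.2300×433.9 + 0.2100×517.5 = 273.8890 per 1 000.

273.9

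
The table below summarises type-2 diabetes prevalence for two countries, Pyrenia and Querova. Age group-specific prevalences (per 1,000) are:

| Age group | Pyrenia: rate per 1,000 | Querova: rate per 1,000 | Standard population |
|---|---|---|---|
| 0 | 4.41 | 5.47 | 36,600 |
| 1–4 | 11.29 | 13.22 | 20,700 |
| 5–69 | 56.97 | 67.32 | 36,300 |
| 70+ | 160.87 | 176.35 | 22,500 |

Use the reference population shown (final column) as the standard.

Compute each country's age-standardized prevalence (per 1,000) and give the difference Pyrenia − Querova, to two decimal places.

Standard total = 116,100; weights = 0.3152, 0.1783, 0.3127, 0.1938.
Pyrenia: 0.3152×4.41 + 0.1783×11.29 + 0.3127×56.97 + 0.1938×160.87 = 52.3919 per 1,000.
Querova: 0.3152×5.47 + 0.1783×13.22 + 0.3127×67.32 + 0.1938×176.35 = 59.3062 per 1,000.
Difference = 52.3919 − 59.3062 = -6.9143.

-6.91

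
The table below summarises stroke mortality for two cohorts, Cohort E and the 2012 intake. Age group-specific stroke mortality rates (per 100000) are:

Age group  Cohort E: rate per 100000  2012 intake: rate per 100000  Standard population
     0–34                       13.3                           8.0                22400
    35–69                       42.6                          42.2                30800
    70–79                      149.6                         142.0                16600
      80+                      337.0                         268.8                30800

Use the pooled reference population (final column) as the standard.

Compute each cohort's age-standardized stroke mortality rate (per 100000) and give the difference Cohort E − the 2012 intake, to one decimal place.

23.4

Standard total = 100600; weights = 0.2227, 0.3062, 0.1650, 0.3062.
Cohort E: 0.2227×13.3 + 0.3062×42.6 + 0.1650×149.6 + 0.3062×337.0 = 143.8664 per 100000.
The 2012 intake: 0.2227×8.0 + 0.3062×42.2 + 0.1650×142.0 + 0.3062×268.8 = 120.4294 per 100000.
Difference = 143.8664 − 120.4294 = 23.4370.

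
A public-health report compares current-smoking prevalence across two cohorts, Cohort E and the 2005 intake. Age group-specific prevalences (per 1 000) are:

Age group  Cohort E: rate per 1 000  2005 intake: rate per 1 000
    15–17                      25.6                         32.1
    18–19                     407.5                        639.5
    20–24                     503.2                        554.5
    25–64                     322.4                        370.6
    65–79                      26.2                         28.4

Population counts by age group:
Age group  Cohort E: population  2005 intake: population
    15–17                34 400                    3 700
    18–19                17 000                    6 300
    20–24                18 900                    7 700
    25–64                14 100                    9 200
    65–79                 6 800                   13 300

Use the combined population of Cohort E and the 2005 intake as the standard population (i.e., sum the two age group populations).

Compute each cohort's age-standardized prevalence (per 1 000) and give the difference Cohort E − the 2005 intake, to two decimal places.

Combined standard total = 131 400; weights = 0.2900, 0.1773, 0.2024, 0.1773, 0.1530.
Cohort E: 0.2900×25.6 + 0.1773×407.5 + 0.2024×503.2 + 0.1773×322.4 + 0.1530×26.2 = 242.7228 per 1 000.
The 2005 intake: 0.2900×32.1 + 0.1773×639.5 + 0.2024×554.5 + 0.1773×370.6 + 0.1530×28.4 = 305.0143 per 1 000.
Difference = 242.7228 − 305.0143 = -62.2916.

-62.29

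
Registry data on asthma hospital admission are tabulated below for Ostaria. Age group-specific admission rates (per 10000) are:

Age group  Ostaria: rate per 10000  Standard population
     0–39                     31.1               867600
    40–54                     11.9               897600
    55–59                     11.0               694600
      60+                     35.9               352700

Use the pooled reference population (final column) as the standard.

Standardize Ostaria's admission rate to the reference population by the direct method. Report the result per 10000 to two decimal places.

20.61

Standard total = 2812500; weights = 0.3085, 0.3191, 0.2470, 0.1254.
Standardized rate: 0.3085×31.1 + 0.3191×11.9 + 0.2470×11.0 + 0.1254×35.9 = 20.6103 per 10000.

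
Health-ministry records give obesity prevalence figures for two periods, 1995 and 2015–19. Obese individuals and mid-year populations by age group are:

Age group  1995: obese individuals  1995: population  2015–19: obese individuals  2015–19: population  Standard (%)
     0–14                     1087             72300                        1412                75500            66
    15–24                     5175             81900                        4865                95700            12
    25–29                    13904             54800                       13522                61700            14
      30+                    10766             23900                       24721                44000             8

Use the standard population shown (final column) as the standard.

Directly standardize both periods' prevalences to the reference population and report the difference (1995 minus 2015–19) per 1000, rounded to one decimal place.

Age-specific rates per 1000 for 1995: 15.035, 63.187, 253.723, 450.460.
For 2015–19: 18.702, 50.836, 219.157, 561.841.
Standard weights: 0.66, 0.12, 0.14, 0.08.
1995: 0.6600×15.035 + 0.1200×63.187 + 0.1400×253.723 + 0.0800×450.460 = 89.0632 per 1000.
2015–19: 0.6600×18.702 + 0.1200×50.836 + 0.1400×219.157 + 0.0800×561.841 = 94.0729 per 1000.
Difference = 89.0632 − 94.0729 = -5.0097.

-5.0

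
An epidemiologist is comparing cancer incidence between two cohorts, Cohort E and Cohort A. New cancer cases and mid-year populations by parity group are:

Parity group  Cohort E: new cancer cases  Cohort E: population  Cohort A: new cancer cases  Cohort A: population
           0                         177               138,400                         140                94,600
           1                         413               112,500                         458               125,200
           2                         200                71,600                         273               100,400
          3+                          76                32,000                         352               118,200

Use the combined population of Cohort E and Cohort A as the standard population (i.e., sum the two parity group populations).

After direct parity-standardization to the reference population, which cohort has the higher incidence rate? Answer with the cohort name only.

Cohort A

Parity-specific rates per 100,000 for Cohort E: 127.89, 367.11, 279.33, 237.50.
For Cohort A: 147.99, 365.81, 271.91, 297.80.
Combined standard total = 792,900; weights = 0.2939, 0.2998, 0.2169, 0.1894.
Cohort E: 0.2939×127.89 + 0.2998×367.11 + 0.2169×279.33 + 0.1894×237.50 = 253.2197 per 100,000.
Cohort A: 0.2939×147.99 + 0.2998×365.81 + 0.2169×271.91 + 0.1894×297.80 = 268.5518 per 100,000.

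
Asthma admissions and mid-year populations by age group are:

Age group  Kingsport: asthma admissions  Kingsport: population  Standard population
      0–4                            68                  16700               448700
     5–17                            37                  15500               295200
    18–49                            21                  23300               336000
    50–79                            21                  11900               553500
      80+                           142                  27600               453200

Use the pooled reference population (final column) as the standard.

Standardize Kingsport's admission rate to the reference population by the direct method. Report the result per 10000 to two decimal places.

29.44

Age-specific rates per 10000 for Kingsport: 40.72, 23.87, 9.01, 17.65, 51.45.
Standard total = 2086600; weights = 0.2150, 0.1415, 0.1610, 0.2653, 0.2172.
Standardized rate: 0.2150×40.72 + 0.1415×23.87 + 0.1610×9.01 + 0.2653×17.65 + 0.2172×51.45 = 29.4402 per 10000.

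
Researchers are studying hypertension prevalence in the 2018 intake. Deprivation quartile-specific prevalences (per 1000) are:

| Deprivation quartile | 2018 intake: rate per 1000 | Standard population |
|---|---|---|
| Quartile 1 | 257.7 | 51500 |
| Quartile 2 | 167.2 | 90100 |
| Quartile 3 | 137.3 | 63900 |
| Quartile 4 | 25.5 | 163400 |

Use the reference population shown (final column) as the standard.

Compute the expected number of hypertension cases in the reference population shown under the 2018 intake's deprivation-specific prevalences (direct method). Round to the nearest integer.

41276

Expected hypertension cases = Σ (standard pop × deprivation-specific rate ÷ 1000)
= 51500×257.7/1000 + 90100×167.2/1000 + 63900×137.3/1000 + 163400×25.5/1000
= 13271.55 + 15064.72 + 8773.47 + 4166.70 = 41276.44.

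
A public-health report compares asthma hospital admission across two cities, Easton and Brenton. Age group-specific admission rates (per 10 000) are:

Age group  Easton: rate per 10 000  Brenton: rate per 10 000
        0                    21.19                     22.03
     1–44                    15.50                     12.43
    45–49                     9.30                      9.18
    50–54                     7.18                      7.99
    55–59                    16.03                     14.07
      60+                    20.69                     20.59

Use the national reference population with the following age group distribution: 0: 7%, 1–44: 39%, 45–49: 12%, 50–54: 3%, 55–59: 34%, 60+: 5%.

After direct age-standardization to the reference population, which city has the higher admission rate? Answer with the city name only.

Easton

Standard weights: 0.07, 0.39, 0.12, 0.03, 0.34, 0.05.
Easton: 0.0700×21.19 + 0.3900×15.50 + 0.1200×9.30 + 0.0300×7.18 + 0.3400×16.03 + 0.0500×20.69 = 15.3444 per 10 000.
Brenton: 0.0700×22.03 + 0.3900×12.43 + 0.1200×9.18 + 0.0300×7.99 + 0.3400×14.07 + 0.0500×20.59 = 13.5444 per 10 000.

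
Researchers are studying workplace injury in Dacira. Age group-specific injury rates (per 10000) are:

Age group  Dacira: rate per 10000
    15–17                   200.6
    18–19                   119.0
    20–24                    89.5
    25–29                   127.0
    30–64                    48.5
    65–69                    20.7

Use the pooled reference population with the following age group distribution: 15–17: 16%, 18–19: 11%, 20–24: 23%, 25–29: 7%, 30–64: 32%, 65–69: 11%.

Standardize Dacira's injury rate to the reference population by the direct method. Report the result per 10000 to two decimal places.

92.46

Standard weights: 0.16, 0.11, 0.23, 0.07, 0.32, 0.11.
Standardized rate: 0.1600×200.6 + 0.1100×119.0 + 0.2300×89.5 + 0.0700×127.0 + 0.3200×48.5 + 0.1100×20.7 = 92.4580 per 10000.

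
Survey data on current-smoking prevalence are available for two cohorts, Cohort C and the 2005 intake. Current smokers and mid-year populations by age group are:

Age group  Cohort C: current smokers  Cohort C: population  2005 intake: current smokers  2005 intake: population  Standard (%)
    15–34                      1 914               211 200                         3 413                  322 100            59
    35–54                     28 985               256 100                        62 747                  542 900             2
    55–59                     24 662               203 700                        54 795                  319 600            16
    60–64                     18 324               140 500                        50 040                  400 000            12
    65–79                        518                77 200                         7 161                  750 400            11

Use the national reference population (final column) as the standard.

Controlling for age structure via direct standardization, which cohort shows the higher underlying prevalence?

Age-specific rates per 1 000 for Cohort C: 9.062, 113.178, 121.070, 130.420, 6.710.
For the 2005 intake: 10.596, 115.577, 171.449, 125.100, 9.543.
Standard weights: 0.59, 0.02, 0.16, 0.12, 0.11.
Cohort C: 0.5900×9.062 + 0.0200×113.178 + 0.1600×121.070 + 0.1200×130.420 + 0.1100×6.710 = 43.3702 per 1 000.
The 2005 intake: 0.5900×10.596 + 0.0200×115.577 + 0.1600×171.449 + 0.1200×125.100 + 0.1100×9.543 = 52.0568 per 1 000.
The crude rates (83.72 vs 76.30) would put Cohort C higher, but that reflects its age composition; once standardized to a common age structure, the 2005 intake has the higher underlying rate.

2005 intake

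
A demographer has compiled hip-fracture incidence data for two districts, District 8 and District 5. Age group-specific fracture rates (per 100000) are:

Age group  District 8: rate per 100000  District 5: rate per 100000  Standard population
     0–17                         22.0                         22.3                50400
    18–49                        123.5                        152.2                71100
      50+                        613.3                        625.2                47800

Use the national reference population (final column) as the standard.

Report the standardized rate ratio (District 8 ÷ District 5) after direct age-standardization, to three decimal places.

0.937

Standard total = 169300; weights = 0.2977, 0.4200, 0.2823.
District 8: 0.2977×22.0 + 0.4200×123.5 + 0.2823×613.3 = 231.5735 per 100000.
District 5: 0.2977×22.3 + 0.4200×152.2 + 0.2823×625.2 = 247.0756 per 100000.
Ratio = 231.5735 ÷ 247.0756 = 0.93726.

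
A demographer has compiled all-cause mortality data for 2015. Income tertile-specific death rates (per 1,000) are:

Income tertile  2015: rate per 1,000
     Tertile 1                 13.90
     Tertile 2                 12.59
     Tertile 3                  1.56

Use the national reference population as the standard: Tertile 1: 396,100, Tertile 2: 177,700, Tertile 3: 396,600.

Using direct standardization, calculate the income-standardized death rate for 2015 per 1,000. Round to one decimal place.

8.6

Standard total = 970,400; weights = 0.4082, 0.1831, 0.4087.
Standardized rate: 0.4082×13.90 + 0.1831×12.59 + 0.4087×1.56 = 8.6168 per 1,000.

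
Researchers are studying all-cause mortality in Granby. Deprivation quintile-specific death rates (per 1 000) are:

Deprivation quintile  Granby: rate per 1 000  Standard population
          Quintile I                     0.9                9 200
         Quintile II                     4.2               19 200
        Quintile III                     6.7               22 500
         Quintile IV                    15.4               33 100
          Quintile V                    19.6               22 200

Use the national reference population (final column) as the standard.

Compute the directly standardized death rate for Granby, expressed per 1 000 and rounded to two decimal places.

11.15

Standard total = 106 200; weights = 0.0866, 0.1808, 0.2119, 0.3117, 0.2090.
Standardized rate: 0.0866×0.9 + 0.1808×4.2 + 0.2119×6.7 + 0.3117×15.4 + 0.2090×19.6 = 11.1538 per 1 000.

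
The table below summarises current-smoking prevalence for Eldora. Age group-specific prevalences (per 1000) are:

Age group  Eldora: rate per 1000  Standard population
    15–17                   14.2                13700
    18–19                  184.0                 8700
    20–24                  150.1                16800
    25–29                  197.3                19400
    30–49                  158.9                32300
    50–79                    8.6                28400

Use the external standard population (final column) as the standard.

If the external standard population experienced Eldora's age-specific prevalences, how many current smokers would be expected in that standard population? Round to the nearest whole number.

Expected current smokers = Σ (standard pop × age-specific rate ÷ 1000)
= 13700×14.2/1000 + 8700×184.0/1000 + 16800×150.1/1000 + 19400×197.3/1000 + 32300×158.9/1000 + 28400×8.6/1000
= 194.54 + 1600.80 + 2521.68 + 3827.62 + 5132.47 + 244.24 = 13521.35.

13521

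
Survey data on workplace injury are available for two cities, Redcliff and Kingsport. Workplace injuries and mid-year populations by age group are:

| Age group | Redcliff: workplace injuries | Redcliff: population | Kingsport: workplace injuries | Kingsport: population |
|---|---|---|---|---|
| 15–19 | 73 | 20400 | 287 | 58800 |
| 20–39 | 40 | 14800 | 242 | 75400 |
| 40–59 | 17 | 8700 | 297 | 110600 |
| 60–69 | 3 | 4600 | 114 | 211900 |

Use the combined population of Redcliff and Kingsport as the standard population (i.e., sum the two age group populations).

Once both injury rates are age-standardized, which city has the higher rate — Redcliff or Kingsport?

Age-specific rates per 10000 for Redcliff: 35.78, 27.03, 19.54, 6.52.
For Kingsport: 48.81, 32.10, 26.85, 5.38.
Combined standard total = 505200; weights = 0.1568, 0.1785, 0.2361, 0.4285.
Redcliff: 0.1568×35.78 + 0.1785×27.03 + 0.2361×19.54 + 0.4285×6.52 = 17.8445 per 10000.
Kingsport: 0.1568×48.81 + 0.1785×32.10 + 0.2361×26.85 + 0.4285×5.38 = 22.0291 per 10000.
The crude rates (27.42 vs 20.58) would put Redcliff higher, but that reflects its age composition; once standardized to a common age structure, Kingsport has the higher underlying rate.

Kingsport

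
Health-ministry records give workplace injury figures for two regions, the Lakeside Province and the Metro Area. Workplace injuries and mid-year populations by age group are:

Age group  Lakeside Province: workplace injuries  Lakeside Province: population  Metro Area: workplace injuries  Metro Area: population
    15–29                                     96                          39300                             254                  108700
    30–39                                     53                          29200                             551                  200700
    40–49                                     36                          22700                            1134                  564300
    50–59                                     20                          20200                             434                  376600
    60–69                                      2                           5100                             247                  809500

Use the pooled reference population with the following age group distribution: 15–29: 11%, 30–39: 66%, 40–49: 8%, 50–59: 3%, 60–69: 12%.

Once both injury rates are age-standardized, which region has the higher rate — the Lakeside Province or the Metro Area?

Age-specific rates per 10000 for the Lakeside Province: 24.43, 18.15, 15.86, 9.90, 3.92.
For the Metro Area: 23.37, 27.45, 20.10, 11.52, 3.05.
Standard weights: 0.11, 0.66, 0.08, 0.03, 0.12.
The Lakeside Province: 0.1100×24.43 + 0.6600×18.15 + 0.0800×15.86 + 0.0300×9.90 + 0.1200×3.92 = 16.7028 per 10000.
The Metro Area: 0.1100×23.37 + 0.6600×27.45 + 0.0800×20.10 + 0.0300×11.52 + 0.1200×3.05 = 23.0095 per 10000.
The crude rates (17.77 vs 12.72) would put the Lakeside Province higher, but that reflects its age composition; once standardized to a common age structure, the Metro Area has the higher underlying rate.

Metro Area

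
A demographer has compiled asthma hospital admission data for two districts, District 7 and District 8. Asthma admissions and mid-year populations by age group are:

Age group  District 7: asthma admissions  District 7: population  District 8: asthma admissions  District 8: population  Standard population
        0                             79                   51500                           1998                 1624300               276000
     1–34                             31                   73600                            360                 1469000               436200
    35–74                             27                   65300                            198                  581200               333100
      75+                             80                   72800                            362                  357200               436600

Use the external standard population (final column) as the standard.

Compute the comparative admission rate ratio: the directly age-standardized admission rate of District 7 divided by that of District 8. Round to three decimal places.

Age-specific rates per 10000 for District 7: 15.34, 4.21, 4.13, 10.99.
For District 8: 12.30, 2.45, 3.41, 10.13.
Standard total = 1481900; weights = 0.1862, 0.2944, 0.2248, 0.2946.
District 7: 0.1862×15.34 + 0.2944×4.21 + 0.2248×4.13 + 0.2946×10.99 = 8.2638 per 10000.
District 8: 0.1862×12.30 + 0.2944×2.45 + 0.2248×3.41 + 0.2946×10.13 = 6.7639 per 10000.
Ratio = 8.2638 ÷ 6.7639 = 1.22175.

1.222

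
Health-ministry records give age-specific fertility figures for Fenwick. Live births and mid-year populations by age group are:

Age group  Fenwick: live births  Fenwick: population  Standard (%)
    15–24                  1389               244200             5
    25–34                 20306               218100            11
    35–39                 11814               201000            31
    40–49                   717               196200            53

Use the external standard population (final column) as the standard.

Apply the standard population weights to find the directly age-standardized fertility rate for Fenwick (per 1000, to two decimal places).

30.68

Age-specific rates per 1000 for Fenwick: 5.688, 93.104, 58.776, 3.654.
Standard weights: 0.05, 0.11, 0.31, 0.53.
Standardized rate: 0.0500×5.688 + 0.1100×93.104 + 0.3100×58.776 + 0.5300×3.654 = 30.6833 per 1000.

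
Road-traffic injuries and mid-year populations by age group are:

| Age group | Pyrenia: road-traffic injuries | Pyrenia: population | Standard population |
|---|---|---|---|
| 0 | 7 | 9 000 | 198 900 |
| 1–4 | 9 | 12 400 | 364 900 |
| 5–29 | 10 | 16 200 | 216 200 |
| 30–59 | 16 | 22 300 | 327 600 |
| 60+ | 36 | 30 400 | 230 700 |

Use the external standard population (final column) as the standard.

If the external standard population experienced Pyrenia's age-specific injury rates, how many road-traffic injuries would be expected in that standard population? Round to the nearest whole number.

Age-specific rates per 100 000 for Pyrenia: 77.78, 72.58, 61.73, 71.75, 118.42.
Expected road-traffic injuries = Σ (standard pop × age-specific rate ÷ 100 000)
= 198 900×77.78/100 000 + 364 900×72.58/100 000 + 216 200×61.73/100 000 + 327 600×71.75/100 000 + 230 700×118.42/100 000
= 154.70 + 264.85 + 133.46 + 235.05 + 273.20 = 1061.25.

1061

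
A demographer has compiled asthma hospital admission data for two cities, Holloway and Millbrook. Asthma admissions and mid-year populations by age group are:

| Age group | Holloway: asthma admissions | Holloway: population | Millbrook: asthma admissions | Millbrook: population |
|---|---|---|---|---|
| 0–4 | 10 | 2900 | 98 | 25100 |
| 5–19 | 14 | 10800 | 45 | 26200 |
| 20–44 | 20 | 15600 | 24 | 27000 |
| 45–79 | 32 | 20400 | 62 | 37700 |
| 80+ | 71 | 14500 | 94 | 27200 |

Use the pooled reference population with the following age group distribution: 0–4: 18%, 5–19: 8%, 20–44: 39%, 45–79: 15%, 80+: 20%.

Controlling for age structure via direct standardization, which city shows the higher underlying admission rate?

Age-specific rates per 10000 for Holloway: 34.48, 12.96, 12.82, 15.69, 48.97.
For Millbrook: 39.04, 17.18, 8.89, 16.45, 34.56.
Standard weights: 0.18, 0.08, 0.39, 0.15, 0.20.
Holloway: 0.1800×34.48 + 0.0800×12.96 + 0.3900×12.82 + 0.1500×15.69 + 0.2000×48.97 = 24.3900 per 10000.
Millbrook: 0.1800×39.04 + 0.0800×17.18 + 0.3900×8.89 + 0.1500×16.45 + 0.2000×34.56 = 21.2472 per 10000.

Holloway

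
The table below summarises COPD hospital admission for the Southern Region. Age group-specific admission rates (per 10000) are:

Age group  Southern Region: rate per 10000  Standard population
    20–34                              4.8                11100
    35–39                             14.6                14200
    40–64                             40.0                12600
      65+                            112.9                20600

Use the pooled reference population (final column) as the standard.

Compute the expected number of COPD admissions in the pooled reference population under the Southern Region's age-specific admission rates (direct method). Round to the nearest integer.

Expected COPD admissions = Σ (standard pop × age-specific rate ÷ 10000)
= 11100×4.8/10000 + 14200×14.6/10000 + 12600×40.0/10000 + 20600×112.9/10000
= 5.33 + 20.73 + 50.40 + 232.57 = 309.03.

309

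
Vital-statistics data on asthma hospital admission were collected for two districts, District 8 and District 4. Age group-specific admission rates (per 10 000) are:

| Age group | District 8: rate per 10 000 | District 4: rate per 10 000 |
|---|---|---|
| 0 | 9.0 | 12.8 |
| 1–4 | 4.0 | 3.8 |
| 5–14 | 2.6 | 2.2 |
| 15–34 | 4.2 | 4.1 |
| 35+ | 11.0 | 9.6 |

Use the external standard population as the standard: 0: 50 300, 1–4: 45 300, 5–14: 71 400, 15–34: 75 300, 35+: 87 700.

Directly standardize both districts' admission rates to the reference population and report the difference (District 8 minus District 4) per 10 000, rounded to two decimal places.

Standard total = 330 000; weights = 0.1524, 0.1373, 0.2164, 0.2282, 0.2658.
District 8: 0.1524×9.0 + 0.1373×4.0 + 0.2164×2.6 + 0.2282×4.2 + 0.2658×11.0 = 6.3652 per 10 000.
District 4: 0.1524×12.8 + 0.1373×3.8 + 0.2164×2.2 + 0.2282×4.1 + 0.2658×9.6 = 6.4355 per 10 000.
Difference = 6.3652 − 6.4355 = -0.0703.

-0.07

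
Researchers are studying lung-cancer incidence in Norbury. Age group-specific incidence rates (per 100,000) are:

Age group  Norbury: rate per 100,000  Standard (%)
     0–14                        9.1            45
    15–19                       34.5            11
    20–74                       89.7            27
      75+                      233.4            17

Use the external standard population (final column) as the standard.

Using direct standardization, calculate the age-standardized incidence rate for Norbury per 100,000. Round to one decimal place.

71.8

Standard weights: 0.45, 0.11, 0.27, 0.17.
Standardized rate: 0.4500×9.1 + 0.1100×34.5 + 0.2700×89.7 + 0.1700×233.4 = 71.7870 per 100,000.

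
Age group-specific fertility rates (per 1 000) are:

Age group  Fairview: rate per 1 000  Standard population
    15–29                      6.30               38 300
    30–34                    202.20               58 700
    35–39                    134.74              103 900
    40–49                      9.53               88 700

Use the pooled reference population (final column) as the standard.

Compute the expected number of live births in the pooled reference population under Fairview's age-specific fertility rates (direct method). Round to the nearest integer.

Expected live births = Σ (standard pop × age-specific rate ÷ 1 000)
= 38 300×6.30/1 000 + 58 700×202.20/1 000 + 103 900×134.74/1 000 + 88 700×9.53/1 000
= 241.29 + 11869.14 + 13999.49 + 845.31 = 26955.23.

26955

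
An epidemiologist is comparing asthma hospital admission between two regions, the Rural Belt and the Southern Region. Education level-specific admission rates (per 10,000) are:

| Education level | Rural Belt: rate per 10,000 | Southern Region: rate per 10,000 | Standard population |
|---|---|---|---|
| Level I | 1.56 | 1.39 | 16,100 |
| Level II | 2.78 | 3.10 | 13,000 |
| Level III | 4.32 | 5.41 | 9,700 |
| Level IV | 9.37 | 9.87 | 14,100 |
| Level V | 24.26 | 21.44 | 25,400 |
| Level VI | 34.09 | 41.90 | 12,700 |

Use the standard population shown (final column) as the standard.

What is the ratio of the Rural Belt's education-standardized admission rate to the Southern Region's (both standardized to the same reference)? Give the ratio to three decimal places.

0.965

Standard total = 91,000; weights = 0.1769, 0.1429, 0.1066, 0.1549, 0.2791, 0.1396.
The Rural Belt: 0.1769×1.56 + 0.1429×2.78 + 0.1066×4.32 + 0.1549×9.37 + 0.2791×24.26 + 0.1396×34.09 = 14.1145 per 10,000.
The Southern Region: 0.1769×1.39 + 0.1429×3.10 + 0.1066×5.41 + 0.1549×9.87 + 0.2791×21.44 + 0.1396×41.90 = 14.6267 per 10,000.
Ratio = 14.1145 ÷ 14.6267 = 0.96499.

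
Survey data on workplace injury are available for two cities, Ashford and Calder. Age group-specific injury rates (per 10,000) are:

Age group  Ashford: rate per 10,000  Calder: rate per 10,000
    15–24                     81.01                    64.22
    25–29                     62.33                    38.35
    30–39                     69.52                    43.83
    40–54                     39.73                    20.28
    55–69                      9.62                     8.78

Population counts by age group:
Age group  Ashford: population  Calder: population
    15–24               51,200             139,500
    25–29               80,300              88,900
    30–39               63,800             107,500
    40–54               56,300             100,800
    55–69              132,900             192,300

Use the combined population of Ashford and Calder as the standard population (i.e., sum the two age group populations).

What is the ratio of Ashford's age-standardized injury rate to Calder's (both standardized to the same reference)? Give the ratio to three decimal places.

Combined standard total = 1,013,500; weights = 0.1882, 0.1669, 0.1690, 0.1550, 0.3209.
Ashford: 0.1882×81.01 + 0.1669×62.33 + 0.1690×69.52 + 0.1550×39.73 + 0.3209×9.62 = 46.6439 per 10,000.
Calder: 0.1882×64.22 + 0.1669×38.35 + 0.1690×43.83 + 0.1550×20.28 + 0.3209×8.78 = 31.8549 per 10,000.
Ratio = 46.6439 ÷ 31.8549 = 1.46426.

1.464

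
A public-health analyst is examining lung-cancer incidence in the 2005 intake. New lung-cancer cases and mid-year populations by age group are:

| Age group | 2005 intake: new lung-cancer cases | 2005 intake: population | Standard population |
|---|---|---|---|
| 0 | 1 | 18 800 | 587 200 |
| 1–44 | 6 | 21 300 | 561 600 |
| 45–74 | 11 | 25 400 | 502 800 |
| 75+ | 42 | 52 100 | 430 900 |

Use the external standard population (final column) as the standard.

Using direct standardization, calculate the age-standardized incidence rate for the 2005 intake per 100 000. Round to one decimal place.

Age-specific rates per 100 000 for the 2005 intake: 5.32, 28.17, 43.31, 80.61.
Standard total = 2 082 500; weights = 0.2820, 0.2697, 0.2414, 0.2069.
Standardized rate: 0.2820×5.32 + 0.2697×28.17 + 0.2414×43.31 + 0.2069×80.61 = 36.2327 per 100 000.

36.2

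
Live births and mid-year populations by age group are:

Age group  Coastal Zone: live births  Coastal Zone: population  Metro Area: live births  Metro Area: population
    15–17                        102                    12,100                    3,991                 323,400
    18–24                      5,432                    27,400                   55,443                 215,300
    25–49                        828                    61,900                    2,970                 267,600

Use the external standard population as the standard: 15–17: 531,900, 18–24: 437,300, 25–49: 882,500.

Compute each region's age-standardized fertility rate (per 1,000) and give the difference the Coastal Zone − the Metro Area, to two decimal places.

Age-specific rates per 1,000 for the Coastal Zone: 8.430, 198.248, 13.376.
For the Metro Area: 12.341, 257.515, 11.099.
Standard total = 1,851,700; weights = 0.2872, 0.2362, 0.4766.
The Coastal Zone: 0.2872×8.430 + 0.2362×198.248 + 0.4766×13.376 = 55.6151 per 1,000.
The Metro Area: 0.2872×12.341 + 0.2362×257.515 + 0.4766×11.099 = 69.6495 per 1,000.
Difference = 55.6151 − 69.6495 = -14.0344.

-14.03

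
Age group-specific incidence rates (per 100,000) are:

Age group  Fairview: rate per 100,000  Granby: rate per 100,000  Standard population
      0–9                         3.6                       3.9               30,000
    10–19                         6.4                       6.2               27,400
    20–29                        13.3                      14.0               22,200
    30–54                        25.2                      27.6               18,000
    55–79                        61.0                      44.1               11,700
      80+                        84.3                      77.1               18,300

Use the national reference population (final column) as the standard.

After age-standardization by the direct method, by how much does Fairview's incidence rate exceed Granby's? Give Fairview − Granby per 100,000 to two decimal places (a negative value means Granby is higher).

2.09

Standard total = 127,600; weights = 0.2351, 0.2147, 0.1740, 0.1411, 0.0917, 0.1434.
Fairview: 0.2351×3.6 + 0.2147×6.4 + 0.1740×13.3 + 0.1411×25.2 + 0.0917×61.0 + 0.1434×84.3 = 25.7728 per 100,000.
Granby: 0.2351×3.9 + 0.2147×6.2 + 0.1740×14.0 + 0.1411×27.6 + 0.0917×44.1 + 0.1434×77.1 = 23.6785 per 100,000.
Difference = 25.7728 − 23.6785 = 2.0943.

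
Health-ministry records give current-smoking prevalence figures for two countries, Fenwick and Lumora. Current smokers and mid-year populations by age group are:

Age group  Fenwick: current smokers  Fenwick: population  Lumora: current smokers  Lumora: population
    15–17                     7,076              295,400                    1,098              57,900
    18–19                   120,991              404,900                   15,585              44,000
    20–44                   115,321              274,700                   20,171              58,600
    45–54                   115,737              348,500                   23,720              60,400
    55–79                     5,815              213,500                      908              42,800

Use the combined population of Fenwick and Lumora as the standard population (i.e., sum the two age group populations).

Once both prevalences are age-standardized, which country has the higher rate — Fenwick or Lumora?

Age-specific rates per 1,000 for Fenwick: 23.954, 298.817, 419.807, 332.100, 27.237.
For Lumora: 18.964, 354.205, 344.215, 392.715, 21.215.
Combined standard total = 1,800,700; weights = 0.1962, 0.2493, 0.1851, 0.2271, 0.1423.
Fenwick: 0.1962×23.954 + 0.2493×298.817 + 0.1851×419.807 + 0.2271×332.100 + 0.1423×27.237 = 236.1860 per 1,000.
Lumora: 0.1962×18.964 + 0.2493×354.205 + 0.1851×344.215 + 0.2271×392.715 + 0.1423×21.215 = 247.9302 per 1,000.
The crude rates (237.44 vs 233.15) would put Fenwick higher, but that reflects its age composition; once standardized to a common age structure, Lumora has the higher underlying rate.

Lumora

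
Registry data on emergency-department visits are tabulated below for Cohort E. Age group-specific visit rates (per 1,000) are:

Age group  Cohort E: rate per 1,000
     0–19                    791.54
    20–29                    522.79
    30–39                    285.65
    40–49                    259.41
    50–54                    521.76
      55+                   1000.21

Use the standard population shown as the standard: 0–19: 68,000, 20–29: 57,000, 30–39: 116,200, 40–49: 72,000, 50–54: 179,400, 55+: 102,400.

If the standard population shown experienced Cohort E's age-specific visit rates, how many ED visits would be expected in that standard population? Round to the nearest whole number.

Expected ED visits = Σ (standard pop × age-specific rate ÷ 1,000)
= 68,000×791.54/1,000 + 57,000×522.79/1,000 + 116,200×285.65/1,000 + 72,000×259.41/1,000 + 179,400×521.76/1,000 + 102,400×1000.21/1,000
= 53824.72 + 29799.03 + 33192.53 + 18677.52 + 93603.74 + 102421.50 = 331519.05.

331519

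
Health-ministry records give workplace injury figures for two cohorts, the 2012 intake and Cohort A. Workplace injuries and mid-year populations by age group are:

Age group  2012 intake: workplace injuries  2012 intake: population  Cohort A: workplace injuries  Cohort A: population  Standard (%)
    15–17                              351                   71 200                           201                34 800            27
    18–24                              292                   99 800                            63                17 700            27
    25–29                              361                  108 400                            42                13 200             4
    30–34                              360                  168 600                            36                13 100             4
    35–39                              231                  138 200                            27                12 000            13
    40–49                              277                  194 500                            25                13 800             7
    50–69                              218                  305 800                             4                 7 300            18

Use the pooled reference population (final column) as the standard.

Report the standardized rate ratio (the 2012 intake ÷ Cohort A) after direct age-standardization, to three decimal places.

0.850

Age-specific rates per 10 000 for the 2012 intake: 49.30, 29.26, 33.30, 21.35, 16.71, 14.24, 7.13.
For Cohort A: 57.76, 35.59, 31.82, 27.48, 22.50, 18.12, 5.48.
Standard weights: 0.27, 0.27, 0.04, 0.04, 0.13, 0.07, 0.18.
The 2012 intake: 0.2700×49.30 + 0.2700×29.26 + 0.0400×33.30 + 0.0400×21.35 + 0.1300×16.71 + 0.0700×14.24 + 0.1800×7.13 = 27.8494 per 10 000.
Cohort A: 0.2700×57.76 + 0.2700×35.59 + 0.0400×31.82 + 0.0400×27.48 + 0.1300×22.50 + 0.0700×18.12 + 0.1800×5.48 = 32.7564 per 10 000.
Ratio = 27.8494 ÷ 32.7564 = 0.85020.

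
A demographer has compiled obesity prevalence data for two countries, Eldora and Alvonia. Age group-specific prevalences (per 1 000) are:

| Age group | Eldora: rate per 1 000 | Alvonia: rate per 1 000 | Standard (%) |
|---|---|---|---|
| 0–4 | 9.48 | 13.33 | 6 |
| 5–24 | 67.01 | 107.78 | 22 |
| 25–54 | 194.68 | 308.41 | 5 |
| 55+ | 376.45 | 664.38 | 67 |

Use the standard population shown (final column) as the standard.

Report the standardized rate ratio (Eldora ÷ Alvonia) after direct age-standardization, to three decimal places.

0.572

Standard weights: 0.06, 0.22, 0.05, 0.67.
Eldora: 0.0600×9.48 + 0.2200×67.01 + 0.0500×194.68 + 0.6700×376.45 = 277.2665 per 1 000.
Alvonia: 0.0600×13.33 + 0.2200×107.78 + 0.0500×308.41 + 0.6700×664.38 = 485.0665 per 1 000.
Ratio = 277.2665 ÷ 485.0665 = 0.57161.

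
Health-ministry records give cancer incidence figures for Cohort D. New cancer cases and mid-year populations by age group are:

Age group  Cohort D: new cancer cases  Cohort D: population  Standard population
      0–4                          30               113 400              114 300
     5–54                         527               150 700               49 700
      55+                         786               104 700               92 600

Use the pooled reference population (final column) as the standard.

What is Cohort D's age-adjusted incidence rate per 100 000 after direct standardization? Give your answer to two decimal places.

Age-specific rates per 100 000 for Cohort D: 26.46, 349.70, 750.72.
Standard total = 256 600; weights = 0.4454, 0.1937, 0.3609.
Standardized rate: 0.4454×26.46 + 0.1937×349.70 + 0.3609×750.72 = 350.4299 per 100 000.

350.43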